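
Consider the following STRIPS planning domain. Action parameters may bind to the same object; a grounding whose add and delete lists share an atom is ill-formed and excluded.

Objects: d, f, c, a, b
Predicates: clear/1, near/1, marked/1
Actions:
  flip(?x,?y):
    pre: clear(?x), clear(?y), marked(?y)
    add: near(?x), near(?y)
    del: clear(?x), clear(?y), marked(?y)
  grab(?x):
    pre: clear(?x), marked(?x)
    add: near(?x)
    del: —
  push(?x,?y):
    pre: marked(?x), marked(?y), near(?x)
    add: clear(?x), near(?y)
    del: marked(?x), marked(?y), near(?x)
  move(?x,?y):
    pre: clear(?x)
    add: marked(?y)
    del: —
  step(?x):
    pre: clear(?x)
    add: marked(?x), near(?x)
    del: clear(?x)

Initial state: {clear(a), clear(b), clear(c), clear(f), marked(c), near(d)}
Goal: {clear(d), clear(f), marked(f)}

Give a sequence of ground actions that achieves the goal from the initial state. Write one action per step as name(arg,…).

move(f,d); push(d,c); move(d,f)

1. move(f,d)  →  {clear(a), clear(b), clear(c), clear(f), marked(c), marked(d), near(d)}
2. push(d,c)  →  {clear(a), clear(b), clear(c), clear(d), clear(f), near(c)}
3. move(d,f)  →  {clear(a), clear(b), clear(c), clear(d), clear(f), marked(f), near(c)}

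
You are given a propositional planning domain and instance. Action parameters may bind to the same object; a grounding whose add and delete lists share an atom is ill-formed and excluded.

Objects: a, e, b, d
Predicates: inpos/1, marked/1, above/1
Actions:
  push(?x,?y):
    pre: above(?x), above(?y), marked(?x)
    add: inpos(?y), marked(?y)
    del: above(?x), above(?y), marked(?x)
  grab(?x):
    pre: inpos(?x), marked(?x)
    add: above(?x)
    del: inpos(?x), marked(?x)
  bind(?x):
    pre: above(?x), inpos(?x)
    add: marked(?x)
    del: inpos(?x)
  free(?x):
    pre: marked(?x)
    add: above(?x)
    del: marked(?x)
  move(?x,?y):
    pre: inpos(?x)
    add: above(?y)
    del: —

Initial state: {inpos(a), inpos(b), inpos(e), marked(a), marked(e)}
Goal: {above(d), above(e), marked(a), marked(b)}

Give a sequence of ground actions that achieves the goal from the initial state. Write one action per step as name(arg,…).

grab(e); move(a,b); bind(b); move(a,d)

1. grab(e)  →  {above(e), inpos(a), inpos(b), marked(a)}
2. move(a,b)  →  {above(b), above(e), inpos(a), inpos(b), marked(a)}
3. bind(b)  →  {above(b), above(e), inpos(a), marked(a), marked(b)}
4. move(a,d)  →  {above(b), above(d), above(e), inpos(a), marked(a), marked(b)}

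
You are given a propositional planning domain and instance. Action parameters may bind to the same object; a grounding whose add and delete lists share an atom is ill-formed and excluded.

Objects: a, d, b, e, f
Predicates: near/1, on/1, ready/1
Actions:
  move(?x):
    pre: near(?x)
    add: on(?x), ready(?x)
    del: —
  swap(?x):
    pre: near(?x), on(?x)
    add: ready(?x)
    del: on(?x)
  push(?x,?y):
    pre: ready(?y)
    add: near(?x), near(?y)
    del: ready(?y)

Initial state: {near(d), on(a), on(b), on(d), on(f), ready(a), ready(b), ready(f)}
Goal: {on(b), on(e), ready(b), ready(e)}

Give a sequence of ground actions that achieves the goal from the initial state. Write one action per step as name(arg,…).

1. push(e,a)  →  {near(a), near(d), near(e), on(a), on(b), on(d), on(f), ready(b), ready(f)}
2. move(e)  →  {near(a), near(d), near(e), on(a), on(b), on(d), on(e), on(f), ready(b), ready(e), ready(f)}

push(e,a); move(e)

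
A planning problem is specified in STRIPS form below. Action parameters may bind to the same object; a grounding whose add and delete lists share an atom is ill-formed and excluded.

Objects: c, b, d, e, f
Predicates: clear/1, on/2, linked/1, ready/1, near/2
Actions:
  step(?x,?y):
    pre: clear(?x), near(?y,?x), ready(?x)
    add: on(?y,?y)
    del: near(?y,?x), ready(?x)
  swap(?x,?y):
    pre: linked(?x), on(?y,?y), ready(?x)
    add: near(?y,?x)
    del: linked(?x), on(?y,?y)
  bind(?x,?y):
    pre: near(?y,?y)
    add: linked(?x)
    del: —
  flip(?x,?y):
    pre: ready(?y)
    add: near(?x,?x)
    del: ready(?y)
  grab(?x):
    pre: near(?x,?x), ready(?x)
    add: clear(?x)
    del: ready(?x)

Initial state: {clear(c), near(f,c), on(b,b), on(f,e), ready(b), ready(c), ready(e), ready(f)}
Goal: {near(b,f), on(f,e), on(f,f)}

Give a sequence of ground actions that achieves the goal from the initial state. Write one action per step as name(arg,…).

step(c,f); flip(c,b); bind(f,c); swap(f,b)

1. step(c,f)  →  {clear(c), on(b,b), on(f,e), on(f,f), ready(b), ready(e), ready(f)}
2. flip(c,b)  →  {clear(c), near(c,c), on(b,b), on(f,e), on(f,f), ready(e), ready(f)}
3. bind(f,c)  →  {clear(c), linked(f), near(c,c), on(b,b), on(f,e), on(f,f), ready(e), ready(f)}
4. swap(f,b)  →  {clear(c), near(b,f), near(c,c), on(f,e), on(f,f), ready(e), ready(f)}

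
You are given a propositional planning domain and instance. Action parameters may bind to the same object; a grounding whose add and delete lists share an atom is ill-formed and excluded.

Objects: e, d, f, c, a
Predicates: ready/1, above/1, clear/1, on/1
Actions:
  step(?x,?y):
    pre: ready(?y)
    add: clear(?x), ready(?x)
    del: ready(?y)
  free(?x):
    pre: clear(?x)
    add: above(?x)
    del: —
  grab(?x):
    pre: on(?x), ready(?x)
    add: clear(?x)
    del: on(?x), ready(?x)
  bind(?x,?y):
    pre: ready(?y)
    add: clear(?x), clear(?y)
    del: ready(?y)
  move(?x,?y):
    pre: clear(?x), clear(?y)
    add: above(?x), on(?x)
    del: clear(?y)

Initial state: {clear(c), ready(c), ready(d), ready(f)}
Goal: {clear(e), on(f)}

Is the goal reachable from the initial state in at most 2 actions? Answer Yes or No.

Yes

1. bind(e,f)  →  {clear(c), clear(e), clear(f), ready(c), ready(d)}
2. move(f,f)  →  {above(f), clear(c), clear(e), on(f), ready(c), ready(d)}
optimal plan length = 2; 2 ≤ 2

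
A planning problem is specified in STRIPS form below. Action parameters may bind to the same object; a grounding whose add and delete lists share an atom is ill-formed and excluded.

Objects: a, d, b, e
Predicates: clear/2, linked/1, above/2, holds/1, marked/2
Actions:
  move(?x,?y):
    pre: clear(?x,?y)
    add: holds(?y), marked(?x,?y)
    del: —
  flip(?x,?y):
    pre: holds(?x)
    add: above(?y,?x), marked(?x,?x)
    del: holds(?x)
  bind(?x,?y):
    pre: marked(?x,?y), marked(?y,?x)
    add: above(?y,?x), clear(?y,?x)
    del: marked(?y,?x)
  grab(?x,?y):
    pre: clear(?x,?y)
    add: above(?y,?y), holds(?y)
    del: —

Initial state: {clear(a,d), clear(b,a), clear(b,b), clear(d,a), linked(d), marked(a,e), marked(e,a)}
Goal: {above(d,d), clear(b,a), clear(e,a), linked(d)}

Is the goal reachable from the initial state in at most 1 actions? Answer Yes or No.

No

1. bind(a,e)  →  {above(e,a), clear(a,d), clear(b,a), clear(b,b), clear(d,a), clear(e,a), linked(d), marked(a,e)}
2. grab(a,d)  →  {above(d,d), above(e,a), clear(a,d), clear(b,a), clear(b,b), clear(d,a), clear(e,a), holds(d), linked(d), marked(a,e)}
optimal plan length = 2; 2 > 1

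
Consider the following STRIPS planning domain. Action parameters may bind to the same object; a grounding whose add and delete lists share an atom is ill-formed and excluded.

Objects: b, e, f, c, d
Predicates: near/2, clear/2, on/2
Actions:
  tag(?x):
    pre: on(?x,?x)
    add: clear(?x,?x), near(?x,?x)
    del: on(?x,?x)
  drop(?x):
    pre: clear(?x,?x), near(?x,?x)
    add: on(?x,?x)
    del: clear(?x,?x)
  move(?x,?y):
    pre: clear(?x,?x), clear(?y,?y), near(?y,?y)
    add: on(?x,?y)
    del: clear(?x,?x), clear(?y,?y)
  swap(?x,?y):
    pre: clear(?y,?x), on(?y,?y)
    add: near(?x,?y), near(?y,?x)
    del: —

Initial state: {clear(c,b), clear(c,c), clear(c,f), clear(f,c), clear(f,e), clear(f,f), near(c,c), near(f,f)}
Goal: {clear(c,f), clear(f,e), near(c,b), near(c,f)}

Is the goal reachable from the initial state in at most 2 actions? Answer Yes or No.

1. drop(c)  →  {clear(c,b), clear(c,f), clear(f,c), clear(f,e), clear(f,f), near(c,c), near(f,f), on(c,c)}
2. swap(b,c)  →  {clear(c,b), clear(c,f), clear(f,c), clear(f,e), clear(f,f), near(b,c), near(c,b), near(c,c), near(f,f), on(c,c)}
3. swap(f,c)  →  {clear(c,b), clear(c,f), clear(f,c), clear(f,e), clear(f,f), near(b,c), near(c,b), near(c,c), near(c,f), near(f,c), near(f,f), on(c,c)}
optimal plan length = 3; 3 > 2

No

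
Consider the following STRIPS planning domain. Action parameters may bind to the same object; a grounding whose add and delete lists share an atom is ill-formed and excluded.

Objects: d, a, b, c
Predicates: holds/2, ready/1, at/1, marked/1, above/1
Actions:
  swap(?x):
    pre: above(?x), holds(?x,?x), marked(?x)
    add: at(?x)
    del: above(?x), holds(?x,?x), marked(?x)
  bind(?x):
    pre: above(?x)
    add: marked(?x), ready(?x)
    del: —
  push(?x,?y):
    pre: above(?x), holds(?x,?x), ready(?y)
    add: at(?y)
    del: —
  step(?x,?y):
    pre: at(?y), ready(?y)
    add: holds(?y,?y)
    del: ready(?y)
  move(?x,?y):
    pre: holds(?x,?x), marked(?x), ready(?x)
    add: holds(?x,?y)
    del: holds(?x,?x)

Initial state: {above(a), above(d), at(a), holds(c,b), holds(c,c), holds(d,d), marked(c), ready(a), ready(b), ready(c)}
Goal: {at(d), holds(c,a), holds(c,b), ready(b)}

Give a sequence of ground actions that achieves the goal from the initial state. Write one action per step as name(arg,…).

bind(d); swap(d); move(c,a)

1. bind(d)  →  {above(a), above(d), at(a), holds(c,b), holds(c,c), holds(d,d), marked(c), marked(d), ready(a), ready(b), ready(c), ready(d)}
2. swap(d)  →  {above(a), at(a), at(d), holds(c,b), holds(c,c), marked(c), ready(a), ready(b), ready(c), ready(d)}
3. move(c,a)  →  {above(a), at(a), at(d), holds(c,a), holds(c,b), marked(c), ready(a), ready(b), ready(c), ready(d)}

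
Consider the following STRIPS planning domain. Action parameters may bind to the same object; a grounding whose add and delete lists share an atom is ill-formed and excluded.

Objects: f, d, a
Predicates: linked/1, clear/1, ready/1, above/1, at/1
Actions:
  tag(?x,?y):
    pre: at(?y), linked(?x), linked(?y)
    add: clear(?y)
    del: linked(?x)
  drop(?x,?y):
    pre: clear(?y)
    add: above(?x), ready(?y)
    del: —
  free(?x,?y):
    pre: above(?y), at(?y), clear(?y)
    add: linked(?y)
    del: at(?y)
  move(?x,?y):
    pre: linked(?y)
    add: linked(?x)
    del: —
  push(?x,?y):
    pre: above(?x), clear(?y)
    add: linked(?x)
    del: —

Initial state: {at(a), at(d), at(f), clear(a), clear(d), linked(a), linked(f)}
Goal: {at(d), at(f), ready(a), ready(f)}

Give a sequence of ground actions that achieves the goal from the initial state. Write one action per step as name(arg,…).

tag(f,f); drop(f,f); drop(f,a)

1. tag(f,f)  →  {at(a), at(d), at(f), clear(a), clear(d), clear(f), linked(a)}
2. drop(f,f)  →  {above(f), at(a), at(d), at(f), clear(a), clear(d), clear(f), linked(a), ready(f)}
3. drop(f,a)  →  {above(f), at(a), at(d), at(f), clear(a), clear(d), clear(f), linked(a), ready(a), ready(f)}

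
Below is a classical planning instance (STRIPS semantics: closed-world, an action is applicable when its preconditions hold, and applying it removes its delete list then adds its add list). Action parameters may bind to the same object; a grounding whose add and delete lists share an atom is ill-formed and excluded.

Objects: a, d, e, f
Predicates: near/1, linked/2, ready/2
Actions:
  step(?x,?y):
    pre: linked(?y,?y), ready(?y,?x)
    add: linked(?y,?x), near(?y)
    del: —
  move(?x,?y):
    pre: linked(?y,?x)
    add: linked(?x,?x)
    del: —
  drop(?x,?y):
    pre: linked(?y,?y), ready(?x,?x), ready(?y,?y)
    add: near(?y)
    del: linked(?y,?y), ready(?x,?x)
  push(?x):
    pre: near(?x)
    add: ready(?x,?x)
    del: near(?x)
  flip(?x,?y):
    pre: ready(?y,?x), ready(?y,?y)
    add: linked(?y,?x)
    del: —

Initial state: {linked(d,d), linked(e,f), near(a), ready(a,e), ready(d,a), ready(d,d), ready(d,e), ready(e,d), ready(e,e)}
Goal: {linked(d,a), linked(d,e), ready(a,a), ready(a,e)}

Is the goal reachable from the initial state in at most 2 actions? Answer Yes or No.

No

1. step(a,d)  →  {linked(d,a), linked(d,d), linked(e,f), near(a), near(d), ready(a,e), ready(d,a), ready(d,d), ready(d,e), ready(e,d), ready(e,e)}
2. step(e,d)  →  {linked(d,a), linked(d,d), linked(d,e), linked(e,f), near(a), near(d), ready(a,e), ready(d,a), ready(d,d), ready(d,e), ready(e,d), ready(e,e)}
3. push(a)  →  {linked(d,a), linked(d,d), linked(d,e), linked(e,f), near(d), ready(a,a), ready(a,e), ready(d,a), ready(d,d), ready(d,e), ready(e,d), ready(e,e)}
optimal plan length = 3; 3 > 2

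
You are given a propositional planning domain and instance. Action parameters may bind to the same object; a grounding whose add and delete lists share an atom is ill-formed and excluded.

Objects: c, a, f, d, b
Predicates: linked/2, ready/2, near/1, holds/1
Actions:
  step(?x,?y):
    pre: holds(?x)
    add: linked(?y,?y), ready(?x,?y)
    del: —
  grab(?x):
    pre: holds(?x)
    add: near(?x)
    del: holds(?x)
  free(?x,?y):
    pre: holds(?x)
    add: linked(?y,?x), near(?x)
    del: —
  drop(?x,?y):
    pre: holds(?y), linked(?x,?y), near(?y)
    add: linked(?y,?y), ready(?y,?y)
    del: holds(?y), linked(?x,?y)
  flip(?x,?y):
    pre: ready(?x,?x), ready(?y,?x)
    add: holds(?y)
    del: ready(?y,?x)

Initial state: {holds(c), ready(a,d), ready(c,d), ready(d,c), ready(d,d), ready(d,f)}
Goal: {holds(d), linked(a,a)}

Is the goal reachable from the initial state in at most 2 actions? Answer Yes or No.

1. step(c,a)  →  {holds(c), linked(a,a), ready(a,d), ready(c,a), ready(c,d), ready(d,c), ready(d,d), ready(d,f)}
2. flip(d,d)  →  {holds(c), holds(d), linked(a,a), ready(a,d), ready(c,a), ready(c,d), ready(d,c), ready(d,f)}
optimal plan length = 2; 2 ≤ 2

Yes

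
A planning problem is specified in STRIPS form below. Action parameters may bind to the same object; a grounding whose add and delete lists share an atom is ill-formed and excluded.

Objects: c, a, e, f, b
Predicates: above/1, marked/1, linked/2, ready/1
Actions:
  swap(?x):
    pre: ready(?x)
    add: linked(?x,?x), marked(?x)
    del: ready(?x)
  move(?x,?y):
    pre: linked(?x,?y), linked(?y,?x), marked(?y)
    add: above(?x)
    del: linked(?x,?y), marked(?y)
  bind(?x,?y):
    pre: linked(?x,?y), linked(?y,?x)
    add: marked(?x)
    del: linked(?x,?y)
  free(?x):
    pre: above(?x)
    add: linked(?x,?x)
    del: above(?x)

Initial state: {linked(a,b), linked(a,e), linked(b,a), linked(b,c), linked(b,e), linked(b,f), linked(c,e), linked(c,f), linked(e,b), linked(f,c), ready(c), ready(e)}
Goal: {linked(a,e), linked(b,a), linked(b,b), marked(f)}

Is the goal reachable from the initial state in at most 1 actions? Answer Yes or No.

No

1. swap(e)  →  {linked(a,b), linked(a,e), linked(b,a), linked(b,c), linked(b,e), linked(b,f), linked(c,e), linked(c,f), linked(e,b), linked(e,e), linked(f,c), marked(e), ready(c)}
2. move(b,e)  →  {above(b), linked(a,b), linked(a,e), linked(b,a), linked(b,c), linked(b,f), linked(c,e), linked(c,f), linked(e,b), linked(e,e), linked(f,c), ready(c)}
3. bind(f,c)  →  {above(b), linked(a,b), linked(a,e), linked(b,a), linked(b,c), linked(b,f), linked(c,e), linked(c,f), linked(e,b), linked(e,e), marked(f), ready(c)}
4. free(b)  →  {linked(a,b), linked(a,e), linked(b,a), linked(b,b), linked(b,c), linked(b,f), linked(c,e), linked(c,f), linked(e,b), linked(e,e), marked(f), ready(c)}
optimal plan length = 4; 4 > 1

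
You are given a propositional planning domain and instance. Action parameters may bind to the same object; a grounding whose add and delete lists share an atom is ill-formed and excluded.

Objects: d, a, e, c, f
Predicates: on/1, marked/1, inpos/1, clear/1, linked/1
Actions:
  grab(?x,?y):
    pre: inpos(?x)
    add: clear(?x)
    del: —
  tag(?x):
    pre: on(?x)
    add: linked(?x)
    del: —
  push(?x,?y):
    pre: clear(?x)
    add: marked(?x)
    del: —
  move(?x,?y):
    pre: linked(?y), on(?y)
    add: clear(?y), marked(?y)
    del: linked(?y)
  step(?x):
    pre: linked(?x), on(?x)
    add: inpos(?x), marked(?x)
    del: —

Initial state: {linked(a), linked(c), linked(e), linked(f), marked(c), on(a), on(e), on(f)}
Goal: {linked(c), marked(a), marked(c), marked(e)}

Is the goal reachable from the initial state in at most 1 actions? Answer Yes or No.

1. move(d,a)  →  {clear(a), linked(c), linked(e), linked(f), marked(a), marked(c), on(a), on(e), on(f)}
2. move(d,e)  →  {clear(a), clear(e), linked(c), linked(f), marked(a), marked(c), marked(e), on(a), on(e), on(f)}
optimal plan length = 2; 2 > 1

No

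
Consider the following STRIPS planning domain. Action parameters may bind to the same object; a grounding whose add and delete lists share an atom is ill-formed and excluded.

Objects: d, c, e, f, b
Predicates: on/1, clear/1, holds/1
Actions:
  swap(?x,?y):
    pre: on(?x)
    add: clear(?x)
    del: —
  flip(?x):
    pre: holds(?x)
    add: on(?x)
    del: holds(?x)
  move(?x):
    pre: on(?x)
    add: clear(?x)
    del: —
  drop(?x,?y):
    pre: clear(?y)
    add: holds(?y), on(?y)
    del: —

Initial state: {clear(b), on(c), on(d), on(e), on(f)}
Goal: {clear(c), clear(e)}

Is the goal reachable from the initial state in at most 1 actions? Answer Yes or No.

1. swap(c,d)  →  {clear(b), clear(c), on(c), on(d), on(e), on(f)}
2. swap(e,d)  →  {clear(b), clear(c), clear(e), on(c), on(d), on(e), on(f)}
optimal plan length = 2; 2 > 1

No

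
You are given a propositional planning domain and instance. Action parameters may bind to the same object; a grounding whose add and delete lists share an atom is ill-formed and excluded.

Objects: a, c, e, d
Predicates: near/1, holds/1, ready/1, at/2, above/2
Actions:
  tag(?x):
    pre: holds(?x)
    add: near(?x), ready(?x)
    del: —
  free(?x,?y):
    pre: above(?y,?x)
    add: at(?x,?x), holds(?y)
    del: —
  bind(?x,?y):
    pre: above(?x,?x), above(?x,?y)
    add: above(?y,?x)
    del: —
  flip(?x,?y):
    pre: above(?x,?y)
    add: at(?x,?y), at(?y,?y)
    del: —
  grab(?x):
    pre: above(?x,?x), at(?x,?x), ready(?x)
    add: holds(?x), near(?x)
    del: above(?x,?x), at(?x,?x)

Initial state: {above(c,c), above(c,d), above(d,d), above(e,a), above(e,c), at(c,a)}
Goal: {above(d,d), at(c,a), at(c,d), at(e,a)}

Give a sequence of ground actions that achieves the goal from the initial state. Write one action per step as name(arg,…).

flip(c,d); flip(e,a)

1. flip(c,d)  →  {above(c,c), above(c,d), above(d,d), above(e,a), above(e,c), at(c,a), at(c,d), at(d,d)}
2. flip(e,a)  →  {above(c,c), above(c,d), above(d,d), above(e,a), above(e,c), at(a,a), at(c,a), at(c,d), at(d,d), at(e,a)}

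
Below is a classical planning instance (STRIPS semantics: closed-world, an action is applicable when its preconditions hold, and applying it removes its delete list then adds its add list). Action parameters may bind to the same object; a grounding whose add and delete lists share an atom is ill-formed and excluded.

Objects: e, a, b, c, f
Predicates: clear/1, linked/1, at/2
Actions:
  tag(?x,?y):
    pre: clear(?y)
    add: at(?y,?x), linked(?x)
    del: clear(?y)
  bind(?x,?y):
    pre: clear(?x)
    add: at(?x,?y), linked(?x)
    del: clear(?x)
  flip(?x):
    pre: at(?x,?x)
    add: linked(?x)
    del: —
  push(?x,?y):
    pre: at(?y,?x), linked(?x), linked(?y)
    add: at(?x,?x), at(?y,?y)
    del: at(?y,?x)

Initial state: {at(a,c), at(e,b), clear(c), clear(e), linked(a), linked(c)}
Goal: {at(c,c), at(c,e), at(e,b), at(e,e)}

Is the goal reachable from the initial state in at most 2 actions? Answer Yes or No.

1. tag(e,e)  →  {at(a,c), at(e,b), at(e,e), clear(c), linked(a), linked(c), linked(e)}
2. tag(e,c)  →  {at(a,c), at(c,e), at(e,b), at(e,e), linked(a), linked(c), linked(e)}
3. push(c,a)  →  {at(a,a), at(c,c), at(c,e), at(e,b), at(e,e), linked(a), linked(c), linked(e)}
optimal plan length = 3; 3 > 2

No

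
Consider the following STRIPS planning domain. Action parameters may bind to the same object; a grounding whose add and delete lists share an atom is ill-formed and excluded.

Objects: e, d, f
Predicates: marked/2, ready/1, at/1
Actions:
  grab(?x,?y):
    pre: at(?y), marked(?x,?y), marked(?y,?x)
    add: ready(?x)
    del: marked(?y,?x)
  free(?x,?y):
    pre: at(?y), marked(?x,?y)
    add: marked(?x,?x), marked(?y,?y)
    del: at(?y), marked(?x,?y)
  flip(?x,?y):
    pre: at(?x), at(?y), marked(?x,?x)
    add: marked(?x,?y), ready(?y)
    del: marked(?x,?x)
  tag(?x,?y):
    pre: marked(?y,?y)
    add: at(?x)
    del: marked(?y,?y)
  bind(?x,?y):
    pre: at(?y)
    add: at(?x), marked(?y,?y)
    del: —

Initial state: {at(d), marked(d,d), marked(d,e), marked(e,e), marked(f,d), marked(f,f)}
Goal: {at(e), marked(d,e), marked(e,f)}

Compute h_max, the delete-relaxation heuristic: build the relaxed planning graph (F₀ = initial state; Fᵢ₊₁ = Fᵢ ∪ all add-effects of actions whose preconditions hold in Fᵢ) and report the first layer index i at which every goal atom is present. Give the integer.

2

F0 = init (6 atoms)
F1 = F0 ∪ {at(e), at(f), ready(d)}  (9 atoms)
F2 = F1 ∪ {marked(d,f), marked(e,d), marked(e,f), marked(f,e), ready(e), ready(f)}  (15 atoms)
goal ⊆ F2  ⇒  h_max = 2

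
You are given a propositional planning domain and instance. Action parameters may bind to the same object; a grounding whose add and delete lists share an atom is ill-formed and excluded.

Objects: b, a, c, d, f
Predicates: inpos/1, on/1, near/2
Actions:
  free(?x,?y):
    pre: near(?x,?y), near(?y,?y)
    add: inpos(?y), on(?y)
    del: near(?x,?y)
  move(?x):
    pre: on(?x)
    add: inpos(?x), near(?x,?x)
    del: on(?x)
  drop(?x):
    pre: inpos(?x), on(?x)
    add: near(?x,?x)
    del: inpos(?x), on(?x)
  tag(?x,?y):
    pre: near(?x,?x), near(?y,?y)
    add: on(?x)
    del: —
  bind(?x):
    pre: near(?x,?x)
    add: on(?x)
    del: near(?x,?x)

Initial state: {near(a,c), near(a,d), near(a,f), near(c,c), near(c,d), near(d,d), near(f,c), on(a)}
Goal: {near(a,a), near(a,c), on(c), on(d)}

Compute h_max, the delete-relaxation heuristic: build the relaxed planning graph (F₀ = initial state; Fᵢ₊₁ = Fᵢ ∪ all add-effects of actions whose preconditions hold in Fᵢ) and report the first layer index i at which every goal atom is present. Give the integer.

1

F0 = init (8 atoms)
F1 = F0 ∪ {inpos(a), inpos(c), inpos(d), near(a,a), on(c), on(d)}  (14 atoms)
goal ⊆ F1  ⇒  h_max = 1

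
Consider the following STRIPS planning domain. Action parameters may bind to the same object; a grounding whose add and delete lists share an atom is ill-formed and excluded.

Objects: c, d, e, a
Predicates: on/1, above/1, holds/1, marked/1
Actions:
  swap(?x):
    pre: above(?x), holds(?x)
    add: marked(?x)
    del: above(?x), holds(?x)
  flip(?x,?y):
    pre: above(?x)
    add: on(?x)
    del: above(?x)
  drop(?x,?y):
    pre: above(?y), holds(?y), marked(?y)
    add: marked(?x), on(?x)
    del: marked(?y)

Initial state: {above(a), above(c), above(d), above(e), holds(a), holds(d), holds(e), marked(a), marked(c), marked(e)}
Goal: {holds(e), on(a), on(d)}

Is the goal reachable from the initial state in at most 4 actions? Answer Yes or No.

1. flip(d,c)  →  {above(a), above(c), above(e), holds(a), holds(d), holds(e), marked(a), marked(c), marked(e), on(d)}
2. flip(a,c)  →  {above(c), above(e), holds(a), holds(d), holds(e), marked(a), marked(c), marked(e), on(a), on(d)}
optimal plan length = 2; 2 ≤ 4

Yes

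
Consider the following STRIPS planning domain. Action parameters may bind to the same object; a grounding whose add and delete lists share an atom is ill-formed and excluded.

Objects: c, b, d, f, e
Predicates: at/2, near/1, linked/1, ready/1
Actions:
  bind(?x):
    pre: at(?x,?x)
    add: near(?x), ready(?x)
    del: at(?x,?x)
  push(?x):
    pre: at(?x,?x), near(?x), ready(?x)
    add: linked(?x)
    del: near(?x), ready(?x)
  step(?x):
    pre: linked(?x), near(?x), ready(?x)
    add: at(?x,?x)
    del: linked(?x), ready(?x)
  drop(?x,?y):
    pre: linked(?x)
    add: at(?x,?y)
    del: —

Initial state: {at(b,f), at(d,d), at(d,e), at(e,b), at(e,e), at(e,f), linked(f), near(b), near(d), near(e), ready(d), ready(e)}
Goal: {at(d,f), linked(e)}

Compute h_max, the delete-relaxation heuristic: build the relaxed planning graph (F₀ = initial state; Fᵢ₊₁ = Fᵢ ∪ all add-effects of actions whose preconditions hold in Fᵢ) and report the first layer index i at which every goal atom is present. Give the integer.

F0 = init (12 atoms)
F1 = F0 ∪ {at(f,b), at(f,c), at(f,d), at(f,e), at(f,f), linked(d), linked(e)}  (19 atoms)
F2 = F1 ∪ {at(d,b), at(d,c), at(d,f), at(e,c), at(e,d), near(f), ready(f)}  (26 atoms)
goal ⊆ F2  ⇒  h_max = 2

2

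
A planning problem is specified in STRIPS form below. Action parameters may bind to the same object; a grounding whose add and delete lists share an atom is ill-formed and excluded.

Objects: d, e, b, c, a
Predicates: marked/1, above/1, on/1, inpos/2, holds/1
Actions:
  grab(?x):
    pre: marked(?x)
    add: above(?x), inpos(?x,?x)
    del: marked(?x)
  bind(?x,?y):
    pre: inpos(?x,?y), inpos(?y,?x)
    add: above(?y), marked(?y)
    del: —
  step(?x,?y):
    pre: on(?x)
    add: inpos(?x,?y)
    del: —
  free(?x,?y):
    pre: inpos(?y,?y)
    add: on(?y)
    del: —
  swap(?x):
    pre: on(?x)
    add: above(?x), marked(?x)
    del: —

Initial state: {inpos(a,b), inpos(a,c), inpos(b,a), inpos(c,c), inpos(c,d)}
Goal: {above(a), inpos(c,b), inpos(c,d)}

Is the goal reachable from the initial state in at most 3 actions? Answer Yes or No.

Yes

1. bind(b,a)  →  {above(a), inpos(a,b), inpos(a,c), inpos(b,a), inpos(c,c), inpos(c,d), marked(a)}
2. free(d,c)  →  {above(a), inpos(a,b), inpos(a,c), inpos(b,a), inpos(c,c), inpos(c,d), marked(a), on(c)}
3. step(c,b)  →  {above(a), inpos(a,b), inpos(a,c), inpos(b,a), inpos(c,b), inpos(c,c), inpos(c,d), marked(a), on(c)}
optimal plan length = 3; 3 ≤ 3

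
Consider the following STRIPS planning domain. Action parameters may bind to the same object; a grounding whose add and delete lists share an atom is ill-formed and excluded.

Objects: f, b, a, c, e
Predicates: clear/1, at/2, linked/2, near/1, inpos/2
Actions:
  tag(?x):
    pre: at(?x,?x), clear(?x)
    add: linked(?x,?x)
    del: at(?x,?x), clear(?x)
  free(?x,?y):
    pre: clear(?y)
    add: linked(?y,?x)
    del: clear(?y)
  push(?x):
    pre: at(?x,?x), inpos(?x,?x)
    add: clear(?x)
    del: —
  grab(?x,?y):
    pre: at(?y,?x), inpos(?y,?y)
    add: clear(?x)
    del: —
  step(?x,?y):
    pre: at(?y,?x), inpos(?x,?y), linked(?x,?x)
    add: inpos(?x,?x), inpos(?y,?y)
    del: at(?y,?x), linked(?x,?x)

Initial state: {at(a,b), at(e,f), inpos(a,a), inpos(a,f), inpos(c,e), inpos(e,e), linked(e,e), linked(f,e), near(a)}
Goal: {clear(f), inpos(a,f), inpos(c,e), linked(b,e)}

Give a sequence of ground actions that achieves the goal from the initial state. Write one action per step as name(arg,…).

grab(f,e); grab(b,a); free(e,b)

1. grab(f,e)  →  {at(a,b), at(e,f), clear(f), inpos(a,a), inpos(a,f), inpos(c,e), inpos(e,e), linked(e,e), linked(f,e), near(a)}
2. grab(b,a)  →  {at(a,b), at(e,f), clear(b), clear(f), inpos(a,a), inpos(a,f), inpos(c,e), inpos(e,e), linked(e,e), linked(f,e), near(a)}
3. free(e,b)  →  {at(a,b), at(e,f), clear(f), inpos(a,a), inpos(a,f), inpos(c,e), inpos(e,e), linked(b,e), linked(e,e), linked(f,e), near(a)}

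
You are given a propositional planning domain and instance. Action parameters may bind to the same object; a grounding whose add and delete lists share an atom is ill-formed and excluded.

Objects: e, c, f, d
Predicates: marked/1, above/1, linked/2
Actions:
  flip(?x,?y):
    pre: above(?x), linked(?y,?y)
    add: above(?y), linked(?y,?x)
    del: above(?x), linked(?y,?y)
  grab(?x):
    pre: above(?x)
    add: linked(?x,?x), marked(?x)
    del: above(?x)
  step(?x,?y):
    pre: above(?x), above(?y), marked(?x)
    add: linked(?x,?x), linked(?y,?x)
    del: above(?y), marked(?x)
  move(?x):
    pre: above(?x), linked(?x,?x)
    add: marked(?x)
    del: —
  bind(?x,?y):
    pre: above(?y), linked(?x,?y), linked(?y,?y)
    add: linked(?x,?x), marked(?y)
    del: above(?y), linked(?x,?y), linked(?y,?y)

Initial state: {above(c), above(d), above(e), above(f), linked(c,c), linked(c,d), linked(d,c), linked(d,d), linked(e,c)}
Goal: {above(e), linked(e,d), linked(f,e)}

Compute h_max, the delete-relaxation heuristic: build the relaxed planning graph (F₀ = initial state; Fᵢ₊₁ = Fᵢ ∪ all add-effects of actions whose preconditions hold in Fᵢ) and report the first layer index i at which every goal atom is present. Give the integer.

2

F0 = init (9 atoms)
F1 = F0 ∪ {linked(c,e), linked(c,f), linked(d,e), linked(d,f), linked(e,e), linked(f,f), marked(c), marked(d), marked(e), marked(f)}  (19 atoms)
F2 = F1 ∪ {linked(e,d), linked(e,f), linked(f,c), linked(f,d), linked(f,e)}  (24 atoms)
goal ⊆ F2  ⇒  h_max = 2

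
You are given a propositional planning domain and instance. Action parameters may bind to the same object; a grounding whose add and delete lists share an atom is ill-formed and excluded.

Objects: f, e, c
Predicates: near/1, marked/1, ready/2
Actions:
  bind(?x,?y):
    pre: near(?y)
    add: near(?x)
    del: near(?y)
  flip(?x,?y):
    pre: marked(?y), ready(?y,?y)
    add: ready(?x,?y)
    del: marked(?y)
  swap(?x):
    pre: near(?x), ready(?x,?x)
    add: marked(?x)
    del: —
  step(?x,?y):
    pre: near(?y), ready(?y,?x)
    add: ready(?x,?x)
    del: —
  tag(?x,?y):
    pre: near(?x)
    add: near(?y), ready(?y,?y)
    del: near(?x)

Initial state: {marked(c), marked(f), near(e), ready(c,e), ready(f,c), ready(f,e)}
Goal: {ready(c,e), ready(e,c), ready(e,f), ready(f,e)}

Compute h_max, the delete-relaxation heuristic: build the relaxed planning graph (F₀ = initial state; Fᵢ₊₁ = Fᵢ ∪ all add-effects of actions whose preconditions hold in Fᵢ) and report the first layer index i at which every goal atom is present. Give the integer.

F0 = init (6 atoms)
F1 = F0 ∪ {near(c), near(f), ready(c,c), ready(f,f)}  (10 atoms)
F2 = F1 ∪ {ready(c,f), ready(e,c), ready(e,e), ready(e,f)}  (14 atoms)
goal ⊆ F2  ⇒  h_max = 2

2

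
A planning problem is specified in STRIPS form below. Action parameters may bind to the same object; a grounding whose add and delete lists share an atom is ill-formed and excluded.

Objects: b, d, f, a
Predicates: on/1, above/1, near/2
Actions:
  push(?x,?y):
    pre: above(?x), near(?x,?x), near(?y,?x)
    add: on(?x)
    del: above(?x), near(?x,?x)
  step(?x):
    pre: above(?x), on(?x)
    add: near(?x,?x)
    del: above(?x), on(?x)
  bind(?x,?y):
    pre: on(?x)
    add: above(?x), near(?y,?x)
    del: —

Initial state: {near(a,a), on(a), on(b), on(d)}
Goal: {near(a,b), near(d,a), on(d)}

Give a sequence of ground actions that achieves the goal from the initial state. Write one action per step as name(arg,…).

1. bind(b,a)  →  {above(b), near(a,a), near(a,b), on(a), on(b), on(d)}
2. bind(a,d)  →  {above(a), above(b), near(a,a), near(a,b), near(d,a), on(a), on(b), on(d)}

bind(b,a); bind(a,d)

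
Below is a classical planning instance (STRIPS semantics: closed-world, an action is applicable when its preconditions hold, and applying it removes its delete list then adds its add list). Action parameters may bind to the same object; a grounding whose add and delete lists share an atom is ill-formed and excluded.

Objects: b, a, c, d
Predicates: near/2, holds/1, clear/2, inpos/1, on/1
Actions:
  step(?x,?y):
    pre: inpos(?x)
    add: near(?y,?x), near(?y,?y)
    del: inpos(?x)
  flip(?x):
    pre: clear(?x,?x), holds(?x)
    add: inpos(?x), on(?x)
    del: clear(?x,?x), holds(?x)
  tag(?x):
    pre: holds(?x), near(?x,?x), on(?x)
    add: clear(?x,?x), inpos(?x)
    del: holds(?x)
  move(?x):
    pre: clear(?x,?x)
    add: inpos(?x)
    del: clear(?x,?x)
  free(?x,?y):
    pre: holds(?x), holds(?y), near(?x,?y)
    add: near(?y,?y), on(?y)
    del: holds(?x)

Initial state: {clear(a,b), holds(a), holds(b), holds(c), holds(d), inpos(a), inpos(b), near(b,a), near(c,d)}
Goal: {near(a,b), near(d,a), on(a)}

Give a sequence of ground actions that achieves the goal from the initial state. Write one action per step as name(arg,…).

step(b,a); step(a,d); free(b,a)

1. step(b,a)  →  {clear(a,b), holds(a), holds(b), holds(c), holds(d), inpos(a), near(a,a), near(a,b), near(b,a), near(c,d)}
2. step(a,d)  →  {clear(a,b), holds(a), holds(b), holds(c), holds(d), near(a,a), near(a,b), near(b,a), near(c,d), near(d,a), near(d,d)}
3. free(b,a)  →  {clear(a,b), holds(a), holds(c), holds(d), near(a,a), near(a,b), near(b,a), near(c,d), near(d,a), near(d,d), on(a)}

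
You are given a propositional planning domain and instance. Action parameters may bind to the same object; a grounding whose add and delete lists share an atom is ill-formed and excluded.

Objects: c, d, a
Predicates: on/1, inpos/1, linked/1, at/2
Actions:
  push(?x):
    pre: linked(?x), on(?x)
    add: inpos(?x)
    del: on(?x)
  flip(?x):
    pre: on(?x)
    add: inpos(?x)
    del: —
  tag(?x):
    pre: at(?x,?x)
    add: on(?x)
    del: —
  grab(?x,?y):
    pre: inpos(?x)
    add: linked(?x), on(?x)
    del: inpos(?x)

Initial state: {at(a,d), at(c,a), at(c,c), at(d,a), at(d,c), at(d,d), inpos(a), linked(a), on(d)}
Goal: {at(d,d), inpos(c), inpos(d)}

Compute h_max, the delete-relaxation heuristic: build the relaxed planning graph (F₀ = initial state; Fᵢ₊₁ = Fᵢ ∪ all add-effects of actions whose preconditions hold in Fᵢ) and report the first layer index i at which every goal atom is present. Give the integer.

2

F0 = init (9 atoms)
F1 = F0 ∪ {inpos(d), on(a), on(c)}  (12 atoms)
F2 = F1 ∪ {inpos(c), linked(d)}  (14 atoms)
goal ⊆ F2  ⇒  h_max = 2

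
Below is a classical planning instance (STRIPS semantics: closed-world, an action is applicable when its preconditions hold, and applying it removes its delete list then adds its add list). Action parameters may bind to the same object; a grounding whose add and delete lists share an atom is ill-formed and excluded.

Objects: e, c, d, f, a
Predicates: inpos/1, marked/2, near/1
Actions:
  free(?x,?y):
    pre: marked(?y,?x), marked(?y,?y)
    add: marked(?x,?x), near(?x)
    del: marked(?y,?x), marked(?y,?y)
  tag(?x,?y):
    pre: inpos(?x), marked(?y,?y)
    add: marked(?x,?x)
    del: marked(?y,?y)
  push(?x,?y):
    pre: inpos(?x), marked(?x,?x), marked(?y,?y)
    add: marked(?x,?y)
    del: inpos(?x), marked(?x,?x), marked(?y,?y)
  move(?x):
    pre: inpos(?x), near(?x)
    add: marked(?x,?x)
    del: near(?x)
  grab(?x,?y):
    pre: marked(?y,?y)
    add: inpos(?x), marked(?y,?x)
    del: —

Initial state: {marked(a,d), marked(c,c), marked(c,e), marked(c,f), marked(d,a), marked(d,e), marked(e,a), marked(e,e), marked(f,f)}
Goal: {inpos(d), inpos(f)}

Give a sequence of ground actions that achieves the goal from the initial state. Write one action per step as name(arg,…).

grab(d,e); grab(f,e)

1. grab(d,e)  →  {inpos(d), marked(a,d), marked(c,c), marked(c,e), marked(c,f), marked(d,a), marked(d,e), marked(e,a), marked(e,d), marked(e,e), marked(f,f)}
2. grab(f,e)  →  {inpos(d), inpos(f), marked(a,d), marked(c,c), marked(c,e), marked(c,f), marked(d,a), marked(d,e), marked(e,a), marked(e,d), marked(e,e), marked(e,f), marked(f,f)}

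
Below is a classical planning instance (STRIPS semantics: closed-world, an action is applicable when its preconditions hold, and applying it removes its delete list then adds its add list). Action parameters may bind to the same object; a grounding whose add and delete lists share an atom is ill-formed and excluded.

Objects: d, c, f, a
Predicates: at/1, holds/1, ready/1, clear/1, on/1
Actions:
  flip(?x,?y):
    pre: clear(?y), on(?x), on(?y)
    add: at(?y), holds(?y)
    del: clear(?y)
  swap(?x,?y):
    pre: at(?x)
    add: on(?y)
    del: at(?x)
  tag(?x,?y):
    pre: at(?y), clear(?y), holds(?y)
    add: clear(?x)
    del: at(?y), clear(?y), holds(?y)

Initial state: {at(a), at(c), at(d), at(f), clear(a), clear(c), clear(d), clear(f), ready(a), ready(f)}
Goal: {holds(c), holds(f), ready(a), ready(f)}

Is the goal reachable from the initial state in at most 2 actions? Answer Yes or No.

1. swap(d,c)  →  {at(a), at(c), at(f), clear(a), clear(c), clear(d), clear(f), on(c), ready(a), ready(f)}
2. flip(c,c)  →  {at(a), at(c), at(f), clear(a), clear(d), clear(f), holds(c), on(c), ready(a), ready(f)}
3. swap(c,f)  →  {at(a), at(f), clear(a), clear(d), clear(f), holds(c), on(c), on(f), ready(a), ready(f)}
4. flip(c,f)  →  {at(a), at(f), clear(a), clear(d), holds(c), holds(f), on(c), on(f), ready(a), ready(f)}
optimal plan length = 4; 4 > 2

No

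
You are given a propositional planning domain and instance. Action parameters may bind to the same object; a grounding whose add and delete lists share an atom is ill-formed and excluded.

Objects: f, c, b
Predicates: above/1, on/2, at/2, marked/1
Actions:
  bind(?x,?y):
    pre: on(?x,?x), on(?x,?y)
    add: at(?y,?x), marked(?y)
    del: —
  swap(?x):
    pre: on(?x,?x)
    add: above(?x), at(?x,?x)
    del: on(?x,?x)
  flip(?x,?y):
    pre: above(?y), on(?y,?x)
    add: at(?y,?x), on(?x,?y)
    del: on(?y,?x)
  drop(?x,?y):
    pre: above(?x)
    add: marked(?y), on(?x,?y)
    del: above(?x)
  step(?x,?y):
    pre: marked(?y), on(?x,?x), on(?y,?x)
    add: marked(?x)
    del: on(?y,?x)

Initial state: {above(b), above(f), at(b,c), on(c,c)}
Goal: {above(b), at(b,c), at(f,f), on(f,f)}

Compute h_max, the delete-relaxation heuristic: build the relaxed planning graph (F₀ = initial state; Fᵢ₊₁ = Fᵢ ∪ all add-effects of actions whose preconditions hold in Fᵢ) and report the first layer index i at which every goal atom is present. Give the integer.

F0 = init (4 atoms)
F1 = F0 ∪ {above(c), at(c,c), marked(b), marked(c), marked(f), on(b,b), on(b,c), on(b,f), on(f,b), on(f,c), on(f,f)}  (15 atoms)
F2 = F1 ∪ {at(b,b), at(b,f), at(c,b), at(c,f), at(f,b), at(f,c), at(f,f), on(c,b), on(c,f)}  (24 atoms)
goal ⊆ F2  ⇒  h_max = 2

2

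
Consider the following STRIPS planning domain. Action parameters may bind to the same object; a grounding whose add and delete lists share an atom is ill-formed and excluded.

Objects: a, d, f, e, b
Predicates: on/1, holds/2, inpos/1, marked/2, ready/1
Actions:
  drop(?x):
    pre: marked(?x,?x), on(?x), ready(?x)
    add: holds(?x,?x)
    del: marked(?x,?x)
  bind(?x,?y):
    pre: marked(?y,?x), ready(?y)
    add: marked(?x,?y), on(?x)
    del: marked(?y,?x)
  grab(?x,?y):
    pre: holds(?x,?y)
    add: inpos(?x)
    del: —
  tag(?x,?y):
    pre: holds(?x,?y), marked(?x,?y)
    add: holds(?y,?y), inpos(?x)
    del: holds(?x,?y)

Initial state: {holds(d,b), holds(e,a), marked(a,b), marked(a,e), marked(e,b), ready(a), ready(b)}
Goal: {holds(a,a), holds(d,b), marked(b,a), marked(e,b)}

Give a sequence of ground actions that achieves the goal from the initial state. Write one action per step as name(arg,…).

bind(e,a); bind(b,a); tag(e,a)

1. bind(e,a)  →  {holds(d,b), holds(e,a), marked(a,b), marked(e,a), marked(e,b), on(e), ready(a), ready(b)}
2. bind(b,a)  →  {holds(d,b), holds(e,a), marked(b,a), marked(e,a), marked(e,b), on(b), on(e), ready(a), ready(b)}
3. tag(e,a)  →  {holds(a,a), holds(d,b), inpos(e), marked(b,a), marked(e,a), marked(e,b), on(b), on(e), ready(a), ready(b)}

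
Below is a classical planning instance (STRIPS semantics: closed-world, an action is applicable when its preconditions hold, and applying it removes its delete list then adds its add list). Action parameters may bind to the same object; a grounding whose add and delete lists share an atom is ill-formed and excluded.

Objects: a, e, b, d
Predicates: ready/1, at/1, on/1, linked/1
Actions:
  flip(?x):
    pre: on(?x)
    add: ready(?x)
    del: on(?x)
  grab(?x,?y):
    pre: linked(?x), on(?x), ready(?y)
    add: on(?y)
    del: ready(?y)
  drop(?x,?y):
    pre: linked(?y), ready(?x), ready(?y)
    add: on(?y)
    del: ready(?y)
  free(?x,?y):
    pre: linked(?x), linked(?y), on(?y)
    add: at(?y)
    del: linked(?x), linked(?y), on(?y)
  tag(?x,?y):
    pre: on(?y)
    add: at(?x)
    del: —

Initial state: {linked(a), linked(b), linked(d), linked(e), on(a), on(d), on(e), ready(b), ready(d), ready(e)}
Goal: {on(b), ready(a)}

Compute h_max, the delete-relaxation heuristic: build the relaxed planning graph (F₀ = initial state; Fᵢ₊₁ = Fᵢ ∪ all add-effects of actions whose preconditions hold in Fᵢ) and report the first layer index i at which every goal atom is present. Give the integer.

1

F0 = init (10 atoms)
F1 = F0 ∪ {at(a), at(b), at(d), at(e), on(b), ready(a)}  (16 atoms)
goal ⊆ F1  ⇒  h_max = 1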